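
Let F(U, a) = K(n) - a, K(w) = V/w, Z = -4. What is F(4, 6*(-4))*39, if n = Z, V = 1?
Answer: 3705/4 ≈ 926.25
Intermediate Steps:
n = -4
K(w) = 1/w
F(U, a) = -1/4 - a (F(U, a) = 1/(-4) - a = -1/4 - a)
F(4, 6*(-4))*39 = (-1/4 - 6*(-4))*39 = (-1/4 - 1*(-24))*39 = (-1/4 + 24)*39 = (95/4)*39 = 3705/4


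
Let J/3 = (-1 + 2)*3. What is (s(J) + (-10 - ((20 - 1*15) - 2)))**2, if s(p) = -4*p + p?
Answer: 1600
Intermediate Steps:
J = 9 (J = 3*((-1 + 2)*3) = 3*(1*3) = 3*3 = 9)
s(p) = -3*p
(s(J) + (-10 - ((20 - 1*15) - 2)))**2 = (-3*9 + (-10 - ((20 - 1*15) - 2)))**2 = (-27 + (-10 - ((20 - 15) - 2)))**2 = (-27 + (-10 - (5 - 2)))**2 = (-27 + (-10 - 1*3))**2 = (-27 + (-10 - 3))**2 = (-27 - 13)**2 = (-40)**2 = 1600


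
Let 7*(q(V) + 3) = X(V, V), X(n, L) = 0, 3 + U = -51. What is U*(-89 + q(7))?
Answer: 4968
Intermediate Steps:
U = -54 (U = -3 - 51 = -54)
q(V) = -3 (q(V) = -3 + (⅐)*0 = -3 + 0 = -3)
U*(-89 + q(7)) = -54*(-89 - 3) = -54*(-92) = 4968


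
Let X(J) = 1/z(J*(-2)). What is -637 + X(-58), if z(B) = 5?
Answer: -3184/5 ≈ -636.80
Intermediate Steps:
X(J) = ⅕ (X(J) = 1/5 = ⅕)
-637 + X(-58) = -637 + ⅕ = -3184/5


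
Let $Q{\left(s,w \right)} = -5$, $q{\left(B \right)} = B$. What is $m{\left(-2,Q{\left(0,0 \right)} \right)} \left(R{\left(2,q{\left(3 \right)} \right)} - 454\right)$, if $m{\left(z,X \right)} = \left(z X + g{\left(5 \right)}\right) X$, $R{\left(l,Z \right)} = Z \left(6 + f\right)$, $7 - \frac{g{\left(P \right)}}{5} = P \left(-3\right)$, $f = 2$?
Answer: $258000$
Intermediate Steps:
$g{\left(P \right)} = 35 + 15 P$ ($g{\left(P \right)} = 35 - 5 P \left(-3\right) = 35 - 5 \left(- 3 P\right) = 35 + 15 P$)
$R{\left(l,Z \right)} = 8 Z$ ($R{\left(l,Z \right)} = Z \left(6 + 2\right) = Z 8 = 8 Z$)
$m{\left(z,X \right)} = X \left(110 + X z\right)$ ($m{\left(z,X \right)} = \left(z X + \left(35 + 15 \cdot 5\right)\right) X = \left(X z + \left(35 + 75\right)\right) X = \left(X z + 110\right) X = \left(110 + X z\right) X = X \left(110 + X z\right)$)
$m{\left(-2,Q{\left(0,0 \right)} \right)} \left(R{\left(2,q{\left(3 \right)} \right)} - 454\right) = - 5 \left(110 - -10\right) \left(8 \cdot 3 - 454\right) = - 5 \left(110 + 10\right) \left(24 - 454\right) = \left(-5\right) 120 \left(-430\right) = \left(-600\right) \left(-430\right) = 258000$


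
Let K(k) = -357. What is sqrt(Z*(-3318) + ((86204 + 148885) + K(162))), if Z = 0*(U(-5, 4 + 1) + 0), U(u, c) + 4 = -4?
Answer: 2*sqrt(58683) ≈ 484.49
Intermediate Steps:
U(u, c) = -8 (U(u, c) = -4 - 4 = -8)
Z = 0 (Z = 0*(-8 + 0) = 0*(-8) = 0)
sqrt(Z*(-3318) + ((86204 + 148885) + K(162))) = sqrt(0*(-3318) + ((86204 + 148885) - 357)) = sqrt(0 + (235089 - 357)) = sqrt(0 + 234732) = sqrt(234732) = 2*sqrt(58683)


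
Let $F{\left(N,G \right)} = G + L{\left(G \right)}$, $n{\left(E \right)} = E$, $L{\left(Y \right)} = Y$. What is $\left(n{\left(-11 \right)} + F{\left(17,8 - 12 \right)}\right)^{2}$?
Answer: $361$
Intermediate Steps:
$F{\left(N,G \right)} = 2 G$ ($F{\left(N,G \right)} = G + G = 2 G$)
$\left(n{\left(-11 \right)} + F{\left(17,8 - 12 \right)}\right)^{2} = \left(-11 + 2 \left(8 - 12\right)\right)^{2} = \left(-11 + 2 \left(-4\right)\right)^{2} = \left(-11 - 8\right)^{2} = \left(-19\right)^{2} = 361$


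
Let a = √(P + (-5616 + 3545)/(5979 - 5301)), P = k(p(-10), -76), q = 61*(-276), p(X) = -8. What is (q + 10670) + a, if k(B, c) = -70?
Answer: -6166 + I*√33582018/678 ≈ -6166.0 + 8.5472*I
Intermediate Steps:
q = -16836
P = -70
a = I*√33582018/678 (a = √(-70 + (-5616 + 3545)/(5979 - 5301)) = √(-70 - 2071/678) = √(-49531/678) = I*√33582018/678 ≈ 8.5472*I)
(q + 10670) + a = (-16836 + 10670) + I*√33582018/678 = -6166 + I*√33582018/678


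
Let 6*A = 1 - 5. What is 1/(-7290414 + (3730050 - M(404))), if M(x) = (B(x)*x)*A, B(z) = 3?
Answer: -1/3559556 ≈ -2.8093e-7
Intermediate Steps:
A = -⅔ (A = (1 - 5)/6 = (⅙)*(-4) = -⅔ ≈ -0.66667)
M(x) = -2*x (M(x) = (3*x)*(-⅔) = -2*x)
1/(-7290414 + (3730050 - M(404))) = 1/(-7290414 + (3730050 - (-2)*404)) = 1/(-7290414 + (3730050 - 1*(-808))) = 1/(-7290414 + (3730050 + 808)) = 1/(-7290414 + 3730858) = 1/(-3559556) = -1/3559556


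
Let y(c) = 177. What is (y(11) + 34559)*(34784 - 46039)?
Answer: -390953680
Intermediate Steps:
(y(11) + 34559)*(34784 - 46039) = (177 + 34559)*(34784 - 46039) = 34736*(-11255) = -390953680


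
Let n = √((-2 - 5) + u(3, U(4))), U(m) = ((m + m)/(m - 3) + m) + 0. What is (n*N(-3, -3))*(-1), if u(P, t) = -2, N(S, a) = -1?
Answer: 3*I ≈ 3.0*I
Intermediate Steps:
U(m) = m + 2*m/(-3 + m) (U(m) = ((2*m)/(-3 + m) + m) + 0 = (2*m/(-3 + m) + m) + 0 = (m + 2*m/(-3 + m)) + 0 = m + 2*m/(-3 + m))
n = 3*I (n = √((-2 - 5) - 2) = √(-7 - 2) = √(-9) = 3*I ≈ 3.0*I)
(n*N(-3, -3))*(-1) = ((3*I)*(-1))*(-1) = -3*I*(-1) = 3*I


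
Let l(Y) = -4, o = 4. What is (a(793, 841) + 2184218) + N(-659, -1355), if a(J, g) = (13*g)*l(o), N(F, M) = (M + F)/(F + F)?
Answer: 1410581281/659 ≈ 2.1405e+6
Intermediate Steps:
N(F, M) = (F + M)/(2*F) (N(F, M) = (F + M)/((2*F)) = (F + M)*(1/(2*F)) = (F + M)/(2*F))
a(J, g) = -52*g (a(J, g) = (13*g)*(-4) = -52*g)
(a(793, 841) + 2184218) + N(-659, -1355) = (-52*841 + 2184218) + (1/2)*(-659 - 1355)/(-659) = (-43732 + 2184218) + (1/2)*(-1/659)*(-2014) = 2140486 + 1007/659 = 1410581281/659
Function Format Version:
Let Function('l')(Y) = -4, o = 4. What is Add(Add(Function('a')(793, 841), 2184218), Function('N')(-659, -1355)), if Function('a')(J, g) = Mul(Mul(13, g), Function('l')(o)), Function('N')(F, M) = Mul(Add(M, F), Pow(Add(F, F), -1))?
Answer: Rational(1410581281, 659) ≈ 2.1405e+6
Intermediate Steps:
Function('N')(F, M) = Mul(Rational(1, 2), Pow(F, -1), Add(F, M)) (Function('N')(F, M) = Mul(Add(F, M), Pow(Mul(2, F), -1)) = Mul(Add(F, M), Mul(Rational(1, 2), Pow(F, -1))) = Mul(Rational(1, 2), Pow(F, -1), Add(F, M)))
Function('a')(J, g) = Mul(-52, g) (Function('a')(J, g) = Mul(Mul(13, g), -4) = Mul(-52, g))
Add(Add(Function('a')(793, 841), 2184218), Function('N')(-659, -1355)) = Add(Add(Mul(-52, 841), 2184218), Mul(Rational(1, 2), Pow(-659, -1), Add(-659, -1355))) = Add(Add(-43732, 2184218), Mul(Rational(1, 2), Rational(-1, 659), -2014)) = Add(2140486, Rational(1007, 659)) = Rational(1410581281, 659)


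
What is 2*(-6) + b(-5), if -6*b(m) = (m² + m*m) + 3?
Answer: -125/6 ≈ -20.833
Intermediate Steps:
b(m) = -½ - m²/3 (b(m) = -((m² + m*m) + 3)/6 = -((m² + m²) + 3)/6 = -(2*m² + 3)/6 = -(3 + 2*m²)/6 = -½ - m²/3)
2*(-6) + b(-5) = 2*(-6) + (-½ - ⅓*(-5)²) = -12 + (-½ - ⅓*25) = -12 + (-½ - 25/3) = -12 - 53/6 = -125/6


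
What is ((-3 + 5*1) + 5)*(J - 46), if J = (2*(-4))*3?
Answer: -490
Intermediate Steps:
J = -24 (J = -8*3 = -24)
((-3 + 5*1) + 5)*(J - 46) = ((-3 + 5*1) + 5)*(-24 - 46) = ((-3 + 5) + 5)*(-70) = (2 + 5)*(-70) = 7*(-70) = -490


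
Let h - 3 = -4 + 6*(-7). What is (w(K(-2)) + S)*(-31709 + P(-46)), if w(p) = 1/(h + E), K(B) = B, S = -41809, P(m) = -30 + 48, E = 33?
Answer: 13249721881/10 ≈ 1.3250e+9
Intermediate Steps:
P(m) = 18
h = -43 (h = 3 + (-4 + 6*(-7)) = 3 + (-4 - 42) = 3 - 46 = -43)
w(p) = -⅒ (w(p) = 1/(-43 + 33) = 1/(-10) = -⅒)
(w(K(-2)) + S)*(-31709 + P(-46)) = (-⅒ - 41809)*(-31709 + 18) = -418091/10*(-31691) = 13249721881/10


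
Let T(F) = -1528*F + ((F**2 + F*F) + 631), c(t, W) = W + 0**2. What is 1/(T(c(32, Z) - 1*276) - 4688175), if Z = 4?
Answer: -1/4123960 ≈ -2.4249e-7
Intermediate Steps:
c(t, W) = W (c(t, W) = W + 0 = W)
T(F) = 631 - 1528*F + 2*F**2 (T(F) = -1528*F + ((F**2 + F**2) + 631) = -1528*F + (2*F**2 + 631) = -1528*F + (631 + 2*F**2) = 631 - 1528*F + 2*F**2)
1/(T(c(32, Z) - 1*276) - 4688175) = 1/((631 - 1528*(4 - 1*276) + 2*(4 - 1*276)**2) - 4688175) = 1/((631 - 1528*(4 - 276) + 2*(4 - 276)**2) - 4688175) = 1/((631 - 1528*(-272) + 2*(-272)**2) - 4688175) = 1/((631 + 415616 + 2*73984) - 4688175) = 1/((631 + 415616 + 147968) - 4688175) = 1/(564215 - 4688175) = 1/(-4123960) = -1/4123960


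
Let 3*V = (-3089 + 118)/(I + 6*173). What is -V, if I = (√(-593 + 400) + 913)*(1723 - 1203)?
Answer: 706797929/339653886006 - 386230*I*√193/169826943003 ≈ 0.0020809 - 3.1595e-5*I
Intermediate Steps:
I = 474760 + 520*I*√193 (I = (√(-193) + 913)*520 = (I*√193 + 913)*520 = (913 + I*√193)*520 = 474760 + 520*I*√193 ≈ 4.7476e+5 + 7224.1*I)
V = -2971/(3*(475798 + 520*I*√193)) (V = ((-3089 + 118)/((474760 + 520*I*√193) + 6*173))/3 = (-2971/((474760 + 520*I*√193) + 1038))/3 = (-2971/(475798 + 520*I*√193))/3 = -2971/(3*(475798 + 520*I*√193)) ≈ -0.0020809 + 3.1595e-5*I)
-V = -(-706797929/339653886006 + 386230*I*√193/169826943003) = 706797929/339653886006 - 386230*I*√193/169826943003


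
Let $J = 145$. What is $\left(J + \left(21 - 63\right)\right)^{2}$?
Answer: $10609$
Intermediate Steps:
$\left(J + \left(21 - 63\right)\right)^{2} = \left(145 + \left(21 - 63\right)\right)^{2} = \left(145 - 42\right)^{2} = 103^{2} = 10609$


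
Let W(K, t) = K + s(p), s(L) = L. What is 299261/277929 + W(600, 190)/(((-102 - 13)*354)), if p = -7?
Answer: 4006034471/3771496530 ≈ 1.0622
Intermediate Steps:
W(K, t) = -7 + K (W(K, t) = K - 7 = -7 + K)
299261/277929 + W(600, 190)/(((-102 - 13)*354)) = 299261/277929 + (-7 + 600)/(((-102 - 13)*354)) = 299261*(1/277929) + 593/((-115*354)) = 299261/277929 + 593/(-40710) = 299261/277929 + 593*(-1/40710) = 299261/277929 - 593/40710 = 4006034471/3771496530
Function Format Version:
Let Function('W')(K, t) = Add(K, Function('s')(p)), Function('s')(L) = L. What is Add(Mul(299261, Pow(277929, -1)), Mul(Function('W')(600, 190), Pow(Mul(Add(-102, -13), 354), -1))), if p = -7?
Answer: Rational(4006034471, 3771496530) ≈ 1.0622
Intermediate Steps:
Function('W')(K, t) = Add(-7, K) (Function('W')(K, t) = Add(K, -7) = Add(-7, K))
Add(Mul(299261, Pow(277929, -1)), Mul(Function('W')(600, 190), Pow(Mul(Add(-102, -13), 354), -1))) = Add(Mul(299261, Pow(277929, -1)), Mul(Add(-7, 600), Pow(Mul(Add(-102, -13), 354), -1))) = Add(Mul(299261, Rational(1, 277929)), Mul(593, Pow(Mul(-115, 354), -1))) = Add(Rational(299261, 277929), Mul(593, Pow(-40710, -1))) = Add(Rational(299261, 277929), Mul(593, Rational(-1, 40710))) = Add(Rational(299261, 277929), Rational(-593, 40710)) = Rational(4006034471, 3771496530)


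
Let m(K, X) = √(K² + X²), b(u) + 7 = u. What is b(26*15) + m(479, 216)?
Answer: 383 + √276097 ≈ 908.45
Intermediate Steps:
b(u) = -7 + u
b(26*15) + m(479, 216) = (-7 + 26*15) + √(479² + 216²) = (-7 + 390) + √(229441 + 46656) = 383 + √276097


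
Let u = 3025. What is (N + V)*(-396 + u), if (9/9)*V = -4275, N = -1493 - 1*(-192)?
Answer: -14659304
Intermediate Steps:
N = -1301 (N = -1493 + 192 = -1301)
V = -4275
(N + V)*(-396 + u) = (-1301 - 4275)*(-396 + 3025) = -5576*2629 = -14659304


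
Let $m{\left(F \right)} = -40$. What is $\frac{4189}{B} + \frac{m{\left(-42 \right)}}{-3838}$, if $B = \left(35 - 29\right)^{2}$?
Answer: $\frac{8039411}{69084} \approx 116.37$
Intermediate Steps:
$B = 36$ ($B = 6^{2} = 36$)
$\frac{4189}{B} + \frac{m{\left(-42 \right)}}{-3838} = \frac{4189}{36} - \frac{40}{-3838} = 4189 \cdot \frac{1}{36} - - \frac{20}{1919} = \frac{4189}{36} + \frac{20}{1919} = \frac{8039411}{69084}$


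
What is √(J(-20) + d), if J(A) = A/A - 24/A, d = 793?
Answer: 2*√4970/5 ≈ 28.199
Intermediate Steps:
J(A) = 1 - 24/A
√(J(-20) + d) = √((-24 - 20)/(-20) + 793) = √(-1/20*(-44) + 793) = √(11/5 + 793) = √(3976/5) = 2*√4970/5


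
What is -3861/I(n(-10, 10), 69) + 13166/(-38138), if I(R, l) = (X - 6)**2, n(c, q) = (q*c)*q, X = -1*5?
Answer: -6765632/209759 ≈ -32.254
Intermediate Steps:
X = -5
n(c, q) = c*q**2 (n(c, q) = (c*q)*q = c*q**2)
I(R, l) = 121 (I(R, l) = (-5 - 6)**2 = (-11)**2 = 121)
-3861/I(n(-10, 10), 69) + 13166/(-38138) = -3861/121 + 13166/(-38138) = -3861*1/121 + 13166*(-1/38138) = -351/11 - 6583/19069 = -6765632/209759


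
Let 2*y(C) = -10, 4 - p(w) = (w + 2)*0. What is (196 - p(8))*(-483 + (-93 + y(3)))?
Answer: -111552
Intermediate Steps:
p(w) = 4 (p(w) = 4 - (w + 2)*0 = 4 - (2 + w)*0 = 4 - 1*0 = 4 + 0 = 4)
y(C) = -5 (y(C) = (½)*(-10) = -5)
(196 - p(8))*(-483 + (-93 + y(3))) = (196 - 1*4)*(-483 + (-93 - 5)) = (196 - 4)*(-483 - 98) = 192*(-581) = -111552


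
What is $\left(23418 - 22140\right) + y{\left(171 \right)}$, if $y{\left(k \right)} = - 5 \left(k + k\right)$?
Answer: $-432$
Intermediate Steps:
$y{\left(k \right)} = - 10 k$ ($y{\left(k \right)} = - 5 \cdot 2 k = - 10 k$)
$\left(23418 - 22140\right) + y{\left(171 \right)} = \left(23418 - 22140\right) - 1710 = 1278 - 1710 = -432$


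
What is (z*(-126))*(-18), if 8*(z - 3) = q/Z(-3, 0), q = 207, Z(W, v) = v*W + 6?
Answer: 66339/4 ≈ 16585.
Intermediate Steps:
Z(W, v) = 6 + W*v (Z(W, v) = W*v + 6 = 6 + W*v)
z = 117/16 (z = 3 + (207/(6 - 3*0))/8 = 3 + (207/(6 + 0))/8 = 3 + (207/6)/8 = 3 + (207*(⅙))/8 = 3 + (⅛)*(69/2) = 3 + 69/16 = 117/16 ≈ 7.3125)
(z*(-126))*(-18) = ((117/16)*(-126))*(-18) = -7371/8*(-18) = 66339/4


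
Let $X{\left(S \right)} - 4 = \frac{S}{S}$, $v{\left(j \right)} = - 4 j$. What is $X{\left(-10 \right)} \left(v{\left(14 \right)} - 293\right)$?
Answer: $-1745$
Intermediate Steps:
$X{\left(S \right)} = 5$ ($X{\left(S \right)} = 4 + \frac{S}{S} = 4 + 1 = 5$)
$X{\left(-10 \right)} \left(v{\left(14 \right)} - 293\right) = 5 \left(\left(-4\right) 14 - 293\right) = 5 \left(-56 - 293\right) = 5 \left(-349\right) = -1745$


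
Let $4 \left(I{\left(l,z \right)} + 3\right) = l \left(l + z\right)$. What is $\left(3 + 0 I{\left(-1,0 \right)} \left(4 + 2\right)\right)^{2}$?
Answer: $9$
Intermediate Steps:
$I{\left(l,z \right)} = -3 + \frac{l \left(l + z\right)}{4}$
$\left(3 + 0 I{\left(-1,0 \right)} \left(4 + 2\right)\right)^{2} = \left(3 + 0 \left(-3 + \frac{\left(-1\right)^{2}}{4} + \frac{1}{4} \left(-1\right) 0\right) \left(4 + 2\right)\right)^{2} = \left(3 + 0 \left(-3 + \frac{1}{4} \cdot 1 + 0\right) 6\right)^{2} = \left(3 + 0 \left(-3 + \frac{1}{4} + 0\right) 6\right)^{2} = \left(3 + 0 \left(- \frac{11}{4}\right) 6\right)^{2} = \left(3 + 0 \cdot 6\right)^{2} = \left(3 + 0\right)^{2} = 3^{2} = 9$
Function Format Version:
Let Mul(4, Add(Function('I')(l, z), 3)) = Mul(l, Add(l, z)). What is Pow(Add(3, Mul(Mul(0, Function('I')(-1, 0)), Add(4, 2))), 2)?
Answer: 9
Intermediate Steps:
Function('I')(l, z) = Add(-3, Mul(Rational(1, 4), l, Add(l, z))) (Function('I')(l, z) = Add(-3, Mul(Rational(1, 4), Mul(l, Add(l, z)))) = Add(-3, Mul(Rational(1, 4), l, Add(l, z))))
Pow(Add(3, Mul(Mul(0, Function('I')(-1, 0)), Add(4, 2))), 2) = Pow(Add(3, Mul(Mul(0, Add(-3, Mul(Rational(1, 4), Pow(-1, 2)), Mul(Rational(1, 4), -1, 0))), Add(4, 2))), 2) = Pow(Add(3, Mul(Mul(0, Add(-3, Mul(Rational(1, 4), 1), 0)), 6)), 2) = Pow(Add(3, Mul(Mul(0, Add(-3, Rational(1, 4), 0)), 6)), 2) = Pow(Add(3, Mul(Mul(0, Rational(-11, 4)), 6)), 2) = Pow(Add(3, Mul(0, 6)), 2) = Pow(Add(3, 0), 2) = Pow(3, 2) = 9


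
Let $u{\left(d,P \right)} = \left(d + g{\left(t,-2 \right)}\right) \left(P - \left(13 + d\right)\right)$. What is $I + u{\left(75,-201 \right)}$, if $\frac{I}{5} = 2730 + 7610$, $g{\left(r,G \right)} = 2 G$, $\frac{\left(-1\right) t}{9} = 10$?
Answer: $31181$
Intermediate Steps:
$t = -90$ ($t = \left(-9\right) 10 = -90$)
$I = 51700$ ($I = 5 \left(2730 + 7610\right) = 5 \cdot 10340 = 51700$)
$u{\left(d,P \right)} = \left(-4 + d\right) \left(-13 + P - d\right)$ ($u{\left(d,P \right)} = \left(d + 2 \left(-2\right)\right) \left(P - \left(13 + d\right)\right) = \left(d - 4\right) \left(-13 + P - d\right) = \left(-4 + d\right) \left(-13 + P - d\right)$)
$I + u{\left(75,-201 \right)} = 51700 - 20519 = 31181$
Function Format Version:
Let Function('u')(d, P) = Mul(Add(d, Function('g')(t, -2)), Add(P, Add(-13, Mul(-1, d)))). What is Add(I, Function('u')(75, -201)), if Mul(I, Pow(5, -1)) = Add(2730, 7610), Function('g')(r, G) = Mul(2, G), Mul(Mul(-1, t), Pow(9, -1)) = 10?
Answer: 31181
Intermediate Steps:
t = -90 (t = Mul(-9, 10) = -90)
I = 51700 (I = Mul(5, Add(2730, 7610)) = Mul(5, 10340) = 51700)
Function('u')(d, P) = Mul(Add(-4, d), Add(-13, P, Mul(-1, d))) (Function('u')(d, P) = Mul(Add(d, Mul(2, -2)), Add(P, Add(-13, Mul(-1, d)))) = Mul(Add(d, -4), Add(-13, P, Mul(-1, d))) = Mul(Add(-4, d), Add(-13, P, Mul(-1, d))))
Add(I, Function('u')(75, -201)) = Add(51700, Add(52, Mul(-1, Pow(75, 2)), Mul(-9, 75), Mul(-4, -201), Mul(-201, 75))) = Add(51700, Add(52, Mul(-1, 5625), -675, 804, -15075)) = Add(51700, Add(52, -5625, -675, 804, -15075)) = Add(51700, -20519) = 31181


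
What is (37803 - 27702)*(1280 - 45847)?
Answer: -450171267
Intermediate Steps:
(37803 - 27702)*(1280 - 45847) = 10101*(-44567) = -450171267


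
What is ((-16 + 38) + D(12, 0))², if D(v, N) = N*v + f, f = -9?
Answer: 169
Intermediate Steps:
D(v, N) = -9 + N*v (D(v, N) = N*v - 9 = -9 + N*v)
((-16 + 38) + D(12, 0))² = ((-16 + 38) + (-9 + 0*12))² = (22 + (-9 + 0))² = (22 - 9)² = 13² = 169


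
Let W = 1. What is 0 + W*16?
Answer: 16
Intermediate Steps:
0 + W*16 = 0 + 1*16 = 0 + 16 = 16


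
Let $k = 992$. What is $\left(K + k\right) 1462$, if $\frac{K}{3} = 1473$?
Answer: $7910882$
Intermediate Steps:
$K = 4419$ ($K = 3 \cdot 1473 = 4419$)
$\left(K + k\right) 1462 = \left(4419 + 992\right) 1462 = 5411 \cdot 1462 = 7910882$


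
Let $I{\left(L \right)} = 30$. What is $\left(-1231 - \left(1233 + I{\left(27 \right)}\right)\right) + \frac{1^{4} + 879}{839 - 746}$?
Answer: $- \frac{231062}{93} \approx -2484.5$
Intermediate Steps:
$\left(-1231 - \left(1233 + I{\left(27 \right)}\right)\right) + \frac{1^{4} + 879}{839 - 746} = \left(-1231 - 1263\right) + \frac{1^{4} + 879}{839 - 746} = \left(-1231 - 1263\right) + \frac{1 + 879}{93} = \left(-1231 - 1263\right) + 880 \cdot \frac{1}{93} = -2494 + \frac{880}{93} = - \frac{231062}{93}$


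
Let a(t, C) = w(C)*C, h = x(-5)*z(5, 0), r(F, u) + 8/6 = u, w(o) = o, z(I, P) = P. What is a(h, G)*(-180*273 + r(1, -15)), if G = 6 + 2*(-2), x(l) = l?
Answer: -589876/3 ≈ -1.9663e+5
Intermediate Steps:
r(F, u) = -4/3 + u
G = 2 (G = 6 - 4 = 2)
h = 0 (h = -5*0 = 0)
a(t, C) = C² (a(t, C) = C*C = C²)
a(h, G)*(-180*273 + r(1, -15)) = 2²*(-180*273 + (-4/3 - 15)) = 4*(-49140 - 49/3) = 4*(-147469/3) = -589876/3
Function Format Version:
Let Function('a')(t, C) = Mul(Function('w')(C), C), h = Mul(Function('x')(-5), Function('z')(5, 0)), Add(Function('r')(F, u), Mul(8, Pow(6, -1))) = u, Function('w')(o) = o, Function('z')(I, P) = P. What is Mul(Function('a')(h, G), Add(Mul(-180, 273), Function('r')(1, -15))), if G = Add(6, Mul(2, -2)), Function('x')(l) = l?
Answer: Rational(-589876, 3) ≈ -1.9663e+5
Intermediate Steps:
Function('r')(F, u) = Add(Rational(-4, 3), u)
G = 2 (G = Add(6, -4) = 2)
h = 0 (h = Mul(-5, 0) = 0)
Function('a')(t, C) = Pow(C, 2) (Function('a')(t, C) = Mul(C, C) = Pow(C, 2))
Mul(Function('a')(h, G), Add(Mul(-180, 273), Function('r')(1, -15))) = Mul(Pow(2, 2), Add(Mul(-180, 273), Add(Rational(-4, 3), -15))) = Mul(4, Add(-49140, Rational(-49, 3))) = Mul(4, Rational(-147469, 3)) = Rational(-589876, 3)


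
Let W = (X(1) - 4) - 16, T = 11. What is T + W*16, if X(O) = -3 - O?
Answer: -373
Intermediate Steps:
W = -24 (W = ((-3 - 1*1) - 4) - 16 = ((-3 - 1) - 4) - 16 = (-4 - 4) - 16 = -8 - 16 = -24)
T + W*16 = 11 - 24*16 = 11 - 384 = -373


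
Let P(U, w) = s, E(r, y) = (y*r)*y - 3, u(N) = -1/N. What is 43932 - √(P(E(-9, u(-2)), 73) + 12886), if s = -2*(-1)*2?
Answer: 43932 - √12890 ≈ 43818.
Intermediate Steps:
E(r, y) = -3 + r*y² (E(r, y) = (r*y)*y - 3 = r*y² - 3 = -3 + r*y²)
s = 4 (s = 2*2 = 4)
P(U, w) = 4
43932 - √(P(E(-9, u(-2)), 73) + 12886) = 43932 - √(4 + 12886) = 43932 - √12890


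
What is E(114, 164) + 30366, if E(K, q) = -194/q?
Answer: 2489915/82 ≈ 30365.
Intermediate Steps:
E(114, 164) + 30366 = -194/164 + 30366 = -194*1/164 + 30366 = -97/82 + 30366 = 2489915/82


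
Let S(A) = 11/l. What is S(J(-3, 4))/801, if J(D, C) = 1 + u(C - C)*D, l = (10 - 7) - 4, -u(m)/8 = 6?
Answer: -11/801 ≈ -0.013733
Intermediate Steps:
u(m) = -48 (u(m) = -8*6 = -48)
l = -1 (l = 3 - 4 = -1)
J(D, C) = 1 - 48*D
S(A) = -11 (S(A) = 11/(-1) = 11*(-1) = -11)
S(J(-3, 4))/801 = -11/801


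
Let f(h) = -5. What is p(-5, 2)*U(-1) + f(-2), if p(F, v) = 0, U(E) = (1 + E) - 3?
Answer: -5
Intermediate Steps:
U(E) = -2 + E
p(-5, 2)*U(-1) + f(-2) = 0*(-2 - 1) - 5 = 0*(-3) - 5 = 0 - 5 = -5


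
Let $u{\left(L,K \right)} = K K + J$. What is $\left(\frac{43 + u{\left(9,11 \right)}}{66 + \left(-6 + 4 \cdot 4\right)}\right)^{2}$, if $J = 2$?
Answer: $\frac{6889}{1444} \approx 4.7708$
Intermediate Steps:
$u{\left(L,K \right)} = 2 + K^{2}$ ($u{\left(L,K \right)} = K K + 2 = K^{2} + 2 = 2 + K^{2}$)
$\left(\frac{43 + u{\left(9,11 \right)}}{66 + \left(-6 + 4 \cdot 4\right)}\right)^{2} = \left(\frac{43 + \left(2 + 11^{2}\right)}{66 + \left(-6 + 4 \cdot 4\right)}\right)^{2} = \left(\frac{43 + \left(2 + 121\right)}{66 + \left(-6 + 16\right)}\right)^{2} = \left(\frac{43 + 123}{66 + 10}\right)^{2} = \left(\frac{166}{76}\right)^{2} = \left(166 \cdot \frac{1}{76}\right)^{2} = \left(\frac{83}{38}\right)^{2} = \frac{6889}{1444}$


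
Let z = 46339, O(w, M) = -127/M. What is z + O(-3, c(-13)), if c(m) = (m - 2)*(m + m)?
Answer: 18072083/390 ≈ 46339.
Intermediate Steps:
c(m) = 2*m*(-2 + m) (c(m) = (-2 + m)*(2*m) = 2*m*(-2 + m))
z + O(-3, c(-13)) = 46339 - 127*(-1/(26*(-2 - 13))) = 46339 - 127/(2*(-13)*(-15)) = 46339 - 127/390 = 18072083/390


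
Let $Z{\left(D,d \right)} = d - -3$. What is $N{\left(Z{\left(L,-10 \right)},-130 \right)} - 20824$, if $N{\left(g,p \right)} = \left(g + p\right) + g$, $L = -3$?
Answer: $-20968$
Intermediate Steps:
$Z{\left(D,d \right)} = 3 + d$ ($Z{\left(D,d \right)} = d + 3 = 3 + d$)
$N{\left(g,p \right)} = p + 2 g$
$N{\left(Z{\left(L,-10 \right)},-130 \right)} - 20824 = \left(-130 + 2 \left(3 - 10\right)\right) - 20824 = \left(-130 + 2 \left(-7\right)\right) - 20824 = \left(-130 - 14\right) - 20824 = -144 - 20824 = -20968$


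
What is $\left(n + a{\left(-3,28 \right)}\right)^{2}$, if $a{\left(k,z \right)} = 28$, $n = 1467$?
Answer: $2235025$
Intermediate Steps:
$\left(n + a{\left(-3,28 \right)}\right)^{2} = \left(1467 + 28\right)^{2} = 1495^{2} = 2235025$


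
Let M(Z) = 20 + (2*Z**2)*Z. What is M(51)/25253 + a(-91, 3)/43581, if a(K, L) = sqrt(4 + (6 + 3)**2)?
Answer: 265322/25253 + sqrt(85)/43581 ≈ 10.507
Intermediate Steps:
a(K, L) = sqrt(85) (a(K, L) = sqrt(4 + 9**2) = sqrt(4 + 81) = sqrt(85))
M(Z) = 20 + 2*Z**3
M(51)/25253 + a(-91, 3)/43581 = (20 + 2*51**3)/25253 + sqrt(85)/43581 = (20 + 2*132651)*(1/25253) + sqrt(85)*(1/43581) = (20 + 265302)*(1/25253) + sqrt(85)/43581 = 265322*(1/25253) + sqrt(85)/43581 = 265322/25253 + sqrt(85)/43581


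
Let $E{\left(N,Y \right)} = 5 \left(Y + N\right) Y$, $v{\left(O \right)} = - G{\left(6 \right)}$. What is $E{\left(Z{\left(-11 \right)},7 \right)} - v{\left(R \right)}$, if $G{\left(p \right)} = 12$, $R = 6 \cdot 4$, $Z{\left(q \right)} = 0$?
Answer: $257$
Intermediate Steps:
$R = 24$
$v{\left(O \right)} = -12$ ($v{\left(O \right)} = \left(-1\right) 12 = -12$)
$E{\left(N,Y \right)} = Y \left(5 N + 5 Y\right)$ ($E{\left(N,Y \right)} = 5 \left(N + Y\right) Y = \left(5 N + 5 Y\right) Y = Y \left(5 N + 5 Y\right)$)
$E{\left(Z{\left(-11 \right)},7 \right)} - v{\left(R \right)} = 5 \cdot 7 \left(0 + 7\right) - -12 = 5 \cdot 7 \cdot 7 + 12 = 245 + 12 = 257$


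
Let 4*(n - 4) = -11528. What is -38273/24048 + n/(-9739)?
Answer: -303530603/234203472 ≈ -1.2960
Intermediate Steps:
n = -2878 (n = 4 + (¼)*(-11528) = 4 - 2882 = -2878)
-38273/24048 + n/(-9739) = -38273/24048 - 2878/(-9739) = -38273*1/24048 - 2878*(-1/9739) = -38273/24048 + 2878/9739 = -303530603/234203472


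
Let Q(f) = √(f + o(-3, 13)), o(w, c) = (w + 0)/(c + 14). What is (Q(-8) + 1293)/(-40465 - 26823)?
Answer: -1293/67288 - I*√73/201864 ≈ -0.019216 - 4.2326e-5*I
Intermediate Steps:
o(w, c) = w/(14 + c)
Q(f) = √(-⅑ + f) (Q(f) = √(f - 3/(14 + 13)) = √(f - 3/27) = √(f - 3*1/27) = √(f - ⅑) = √(-⅑ + f))
(Q(-8) + 1293)/(-40465 - 26823) = (√(-1 + 9*(-8))/3 + 1293)/(-40465 - 26823) = (√(-1 - 72)/3 + 1293)/(-67288) = (√(-73)/3 + 1293)*(-1/67288) = ((I*√73)/3 + 1293)*(-1/67288) = (I*√73/3 + 1293)*(-1/67288) = (1293 + I*√73/3)*(-1/67288) = -1293/67288 - I*√73/201864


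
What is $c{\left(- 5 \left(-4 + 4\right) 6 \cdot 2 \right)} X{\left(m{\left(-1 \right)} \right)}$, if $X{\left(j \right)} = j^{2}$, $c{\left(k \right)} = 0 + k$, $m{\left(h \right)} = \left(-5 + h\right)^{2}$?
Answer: $0$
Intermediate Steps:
$c{\left(k \right)} = k$
$c{\left(- 5 \left(-4 + 4\right) 6 \cdot 2 \right)} X{\left(m{\left(-1 \right)} \right)} = - 5 \left(-4 + 4\right) 6 \cdot 2 \left(\left(-5 - 1\right)^{2}\right)^{2} = - 5 \cdot 0 \cdot 6 \cdot 2 \left(\left(-6\right)^{2}\right)^{2} = \left(-5\right) 0 \cdot 2 \cdot 36^{2} = 0 \cdot 2 \cdot 1296 = 0 \cdot 1296 = 0$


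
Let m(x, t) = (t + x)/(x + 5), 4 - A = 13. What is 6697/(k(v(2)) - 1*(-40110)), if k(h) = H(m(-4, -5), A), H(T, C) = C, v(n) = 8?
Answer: 6697/40101 ≈ 0.16700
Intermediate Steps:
A = -9 (A = 4 - 1*13 = 4 - 13 = -9)
m(x, t) = (t + x)/(5 + x)
k(h) = -9
6697/(k(v(2)) - 1*(-40110)) = 6697/(-9 - 1*(-40110)) = 6697/(-9 + 40110) = 6697/40101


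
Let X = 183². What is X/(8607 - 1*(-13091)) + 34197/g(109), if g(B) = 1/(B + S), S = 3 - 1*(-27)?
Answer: 103138937823/21698 ≈ 4.7534e+6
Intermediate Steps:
X = 33489
S = 30 (S = 3 + 27 = 30)
g(B) = 1/(30 + B) (g(B) = 1/(B + 30) = 1/(30 + B))
X/(8607 - 1*(-13091)) + 34197/g(109) = 33489/(8607 - 1*(-13091)) + 34197/(1/(30 + 109)) = 33489/(8607 + 13091) + 34197/(1/139) = 33489/21698 + 34197/(1/139) = 33489*(1/21698) + 34197*139 = 33489/21698 + 4753383 = 103138937823/21698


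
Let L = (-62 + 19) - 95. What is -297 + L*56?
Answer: -8025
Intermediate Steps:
L = -138 (L = -43 - 95 = -138)
-297 + L*56 = -297 - 138*56 = -297 - 7728 = -8025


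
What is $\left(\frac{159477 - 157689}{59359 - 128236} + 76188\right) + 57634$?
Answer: $\frac{3072418702}{22959} \approx 1.3382 \cdot 10^{5}$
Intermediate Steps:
$\left(\frac{159477 - 157689}{59359 - 128236} + 76188\right) + 57634 = \left(\frac{1788}{-68877} + 76188\right) + 57634 = \left(1788 \left(- \frac{1}{68877}\right) + 76188\right) + 57634 = \left(- \frac{596}{22959} + 76188\right) + 57634 = \frac{1749199696}{22959} + 57634 = \frac{3072418702}{22959}$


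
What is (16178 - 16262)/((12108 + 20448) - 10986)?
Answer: -14/3595 ≈ -0.0038943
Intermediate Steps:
(16178 - 16262)/((12108 + 20448) - 10986) = -84/(32556 - 10986) = -84/21570 = -84*1/21570 = -14/3595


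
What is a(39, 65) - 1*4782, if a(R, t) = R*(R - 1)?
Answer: -3300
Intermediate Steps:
a(R, t) = R*(-1 + R)
a(39, 65) - 1*4782 = 39*(-1 + 39) - 1*4782 = 39*38 - 4782 = 1482 - 4782 = -3300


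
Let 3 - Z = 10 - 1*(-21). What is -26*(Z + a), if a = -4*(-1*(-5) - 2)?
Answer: 1040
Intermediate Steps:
Z = -28 (Z = 3 - (10 - 1*(-21)) = 3 - (10 + 21) = 3 - 1*31 = 3 - 31 = -28)
a = -12 (a = -4*(5 - 2) = -4*3 = -12)
-26*(Z + a) = -26*(-28 - 12) = -26*(-40) = 1040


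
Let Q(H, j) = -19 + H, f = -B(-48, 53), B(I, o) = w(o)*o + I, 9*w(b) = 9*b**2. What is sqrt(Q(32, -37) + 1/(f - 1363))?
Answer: sqrt(2036452285)/12516 ≈ 3.6055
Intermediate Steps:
w(b) = b**2 (w(b) = (9*b**2)/9 = b**2)
B(I, o) = I + o**3 (B(I, o) = o**2*o + I = o**3 + I = I + o**3)
f = -148829 (f = -(-48 + 53**3) = -(-48 + 148877) = -1*148829 = -148829)
sqrt(Q(32, -37) + 1/(f - 1363)) = sqrt((-19 + 32) + 1/(-148829 - 1363)) = sqrt(13 + 1/(-150192)) = sqrt(13 - 1/150192) = sqrt(1952495/150192) = sqrt(2036452285)/12516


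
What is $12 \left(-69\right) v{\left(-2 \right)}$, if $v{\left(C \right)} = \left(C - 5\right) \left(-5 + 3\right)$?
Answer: $-11592$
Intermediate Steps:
$v{\left(C \right)} = 10 - 2 C$ ($v{\left(C \right)} = \left(-5 + C\right) \left(-2\right) = 10 - 2 C$)
$12 \left(-69\right) v{\left(-2 \right)} = 12 \left(-69\right) \left(10 - -4\right) = - 828 \left(10 + 4\right) = \left(-828\right) 14 = -11592$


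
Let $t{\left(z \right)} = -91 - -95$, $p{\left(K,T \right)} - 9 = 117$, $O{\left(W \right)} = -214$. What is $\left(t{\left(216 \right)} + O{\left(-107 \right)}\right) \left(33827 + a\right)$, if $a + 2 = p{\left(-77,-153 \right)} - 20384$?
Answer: $-2849070$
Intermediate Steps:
$p{\left(K,T \right)} = 126$ ($p{\left(K,T \right)} = 9 + 117 = 126$)
$t{\left(z \right)} = 4$ ($t{\left(z \right)} = -91 + 95 = 4$)
$a = -20260$ ($a = -2 + \left(126 - 20384\right) = -2 - 20258 = -20260$)
$\left(t{\left(216 \right)} + O{\left(-107 \right)}\right) \left(33827 + a\right) = \left(4 - 214\right) \left(33827 - 20260\right) = \left(-210\right) 13567 = -2849070$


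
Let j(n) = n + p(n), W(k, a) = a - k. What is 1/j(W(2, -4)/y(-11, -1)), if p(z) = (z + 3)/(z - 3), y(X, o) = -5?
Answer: -15/17 ≈ -0.88235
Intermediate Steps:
p(z) = (3 + z)/(-3 + z)
j(n) = n + (3 + n)/(-3 + n)
1/j(W(2, -4)/y(-11, -1)) = 1/((3 + (-4 - 1*2)/(-5) + ((-4 - 1*2)/(-5))*(-3 + (-4 - 1*2)/(-5)))/(-3 + (-4 - 1*2)/(-5))) = 1/((3 + (-4 - 2)*(-⅕) + ((-4 - 2)*(-⅕))*(-3 + (-4 - 2)*(-⅕)))/(-3 + (-4 - 2)*(-⅕))) = 1/((3 - 6*(-⅕) + (-6*(-⅕))*(-3 - 6*(-⅕)))/(-3 - 6*(-⅕))) = 1/((3 + 6/5 + 6*(-3 + 6/5)/5)/(-3 + 6/5)) = 1/((3 + 6/5 + (6/5)*(-9/5))/(-9/5)) = 1/(-5*(3 + 6/5 - 54/25)/9) = 1/(-5/9*51/25) = 1/(-17/15) = -15/17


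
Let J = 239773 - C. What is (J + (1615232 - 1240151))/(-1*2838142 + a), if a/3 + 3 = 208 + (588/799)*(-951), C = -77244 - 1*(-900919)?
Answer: 166847979/2268861637 ≈ 0.073538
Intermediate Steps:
C = 823675 (C = -77244 + 900919 = 823675)
J = -583902 (J = 239773 - 1*823675 = 239773 - 823675 = -583902)
a = -1186179/799 (a = -9 + 3*(208 + (588/799)*(-951)) = -9 + 3*(208 - 559188/799) = -9 + 3*(-392996/799) = -9 - 1178988/799 = -1186179/799 ≈ -1484.6)
(J + (1615232 - 1240151))/(-1*2838142 + a) = (-583902 + (1615232 - 1240151))/(-1*2838142 - 1186179/799) = (-583902 + 375081)/(-2838142 - 1186179/799) = -208821/(-2268861637/799) = -208821*(-799/2268861637) = 166847979/2268861637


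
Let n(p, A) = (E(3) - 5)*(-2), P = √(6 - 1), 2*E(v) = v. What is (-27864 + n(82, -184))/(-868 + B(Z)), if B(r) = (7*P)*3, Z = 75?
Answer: 3454268/107317 + 83571*√5/107317 ≈ 33.929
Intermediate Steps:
E(v) = v/2
P = √5 ≈ 2.2361
n(p, A) = 7 (n(p, A) = ((½)*3 - 5)*(-2) = (3/2 - 5)*(-2) = -7/2*(-2) = 7)
B(r) = 21*√5 (B(r) = (7*√5)*3 = 21*√5)
(-27864 + n(82, -184))/(-868 + B(Z)) = (-27864 + 7)/(-868 + 21*√5) = -27857/(-868 + 21*√5)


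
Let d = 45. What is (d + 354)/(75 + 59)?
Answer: 399/134 ≈ 2.9776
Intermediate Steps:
(d + 354)/(75 + 59) = (45 + 354)/(75 + 59) = 399/134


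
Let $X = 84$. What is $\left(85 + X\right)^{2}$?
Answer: $28561$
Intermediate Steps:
$\left(85 + X\right)^{2} = \left(85 + 84\right)^{2} = 169^{2} = 28561$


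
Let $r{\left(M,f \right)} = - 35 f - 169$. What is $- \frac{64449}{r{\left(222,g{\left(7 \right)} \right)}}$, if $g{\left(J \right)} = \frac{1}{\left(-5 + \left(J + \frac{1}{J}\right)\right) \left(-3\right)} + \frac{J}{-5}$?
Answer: $\frac{580041}{1031} \approx 562.6$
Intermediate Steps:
$g{\left(J \right)} = - \frac{1}{3 \left(-5 + J + \frac{1}{J}\right)} - \frac{J}{5}$ ($g{\left(J \right)} = \frac{1}{-5 + J + \frac{1}{J}} \left(- \frac{1}{3}\right) + J \left(- \frac{1}{5}\right) = - \frac{1}{3 \left(-5 + J + \frac{1}{J}\right)} - \frac{J}{5}$)
$r{\left(M,f \right)} = -169 - 35 f$
$- \frac{64449}{r{\left(222,g{\left(7 \right)} \right)}} = - \frac{64449}{-169 - 35 \cdot \frac{1}{15} \cdot 7 \frac{1}{1 + 7^{2} - 35} \left(-8 - 3 \cdot 7^{2} + 15 \cdot 7\right)} = - \frac{64449}{-169 - 35 \cdot \frac{1}{15} \cdot 7 \frac{1}{1 + 49 - 35} \left(-8 - 147 + 105\right)} = - \frac{64449}{-169 - 35 \cdot \frac{1}{15} \cdot 7 \cdot \frac{1}{15} \left(-8 - 147 + 105\right)} = - \frac{64449}{-169 - 35 \cdot \frac{1}{15} \cdot 7 \cdot \frac{1}{15} \left(-50\right)} = - \frac{64449}{-169 - - \frac{490}{9}} = - \frac{64449}{-169 + \frac{490}{9}} = - \frac{64449}{- \frac{1031}{9}} = \left(-64449\right) \left(- \frac{9}{1031}\right) = \frac{580041}{1031}$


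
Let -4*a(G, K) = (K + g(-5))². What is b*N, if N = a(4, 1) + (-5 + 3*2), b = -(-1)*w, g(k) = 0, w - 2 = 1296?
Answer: 1947/2 ≈ 973.50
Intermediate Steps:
w = 1298 (w = 2 + 1296 = 1298)
a(G, K) = -K²/4 (a(G, K) = -(K + 0)²/4 = -K²/4)
b = 1298 (b = -(-1)*1298 = -1*(-1298) = 1298)
N = ¾ (N = -¼*1² + (-5 + 3*2) = -¼*1 + (-5 + 6) = -¼ + 1 = ¾ ≈ 0.75000)
b*N = 1298*(¾) = 1947/2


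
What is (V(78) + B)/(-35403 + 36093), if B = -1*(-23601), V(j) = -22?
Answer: 23579/690 ≈ 34.172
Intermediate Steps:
B = 23601
(V(78) + B)/(-35403 + 36093) = (-22 + 23601)/(-35403 + 36093) = 23579/690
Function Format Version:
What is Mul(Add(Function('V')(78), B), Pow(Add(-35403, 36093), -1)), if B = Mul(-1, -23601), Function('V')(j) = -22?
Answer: Rational(23579, 690) ≈ 34.172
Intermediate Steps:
B = 23601
Mul(Add(Function('V')(78), B), Pow(Add(-35403, 36093), -1)) = Mul(Add(-22, 23601), Pow(Add(-35403, 36093), -1)) = Mul(23579, Pow(690, -1)) = Mul(23579, Rational(1, 690)) = Rational(23579, 690)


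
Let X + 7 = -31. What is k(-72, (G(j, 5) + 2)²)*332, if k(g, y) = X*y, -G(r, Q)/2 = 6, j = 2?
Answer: -1261600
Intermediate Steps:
X = -38 (X = -7 - 31 = -38)
G(r, Q) = -12 (G(r, Q) = -2*6 = -12)
k(g, y) = -38*y
k(-72, (G(j, 5) + 2)²)*332 = -38*(-12 + 2)²*332 = -38*(-10)²*332 = -38*100*332 = -3800*332 = -1261600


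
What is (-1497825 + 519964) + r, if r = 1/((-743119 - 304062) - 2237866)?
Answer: -3212319344468/3285047 ≈ -9.7786e+5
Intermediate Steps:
r = -1/3285047 (r = 1/(-1047181 - 2237866) = 1/(-3285047) = -1/3285047 ≈ -3.0441e-7)
(-1497825 + 519964) + r = (-1497825 + 519964) - 1/3285047 = -977861 - 1/3285047 = -3212319344468/3285047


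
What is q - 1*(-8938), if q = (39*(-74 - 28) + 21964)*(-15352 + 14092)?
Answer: -22653422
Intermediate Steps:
q = -22662360 (q = (39*(-102) + 21964)*(-1260) = (-3978 + 21964)*(-1260) = 17986*(-1260) = -22662360)
q - 1*(-8938) = -22662360 - 1*(-8938) = -22662360 + 8938 = -22653422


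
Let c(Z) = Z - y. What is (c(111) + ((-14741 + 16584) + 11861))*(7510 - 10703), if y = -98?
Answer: -44424209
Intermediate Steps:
c(Z) = 98 + Z (c(Z) = Z - 1*(-98) = Z + 98 = 98 + Z)
(c(111) + ((-14741 + 16584) + 11861))*(7510 - 10703) = ((98 + 111) + ((-14741 + 16584) + 11861))*(7510 - 10703) = (209 + (1843 + 11861))*(-3193) = (209 + 13704)*(-3193) = 13913*(-3193) = -44424209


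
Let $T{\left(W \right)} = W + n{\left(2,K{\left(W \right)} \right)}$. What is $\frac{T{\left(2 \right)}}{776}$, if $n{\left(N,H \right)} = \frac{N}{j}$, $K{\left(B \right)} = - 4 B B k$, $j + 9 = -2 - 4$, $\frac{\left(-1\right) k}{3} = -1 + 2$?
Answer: $\frac{7}{2910} \approx 0.0024055$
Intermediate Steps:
$k = -3$ ($k = - 3 \left(-1 + 2\right) = \left(-3\right) 1 = -3$)
$j = -15$ ($j = -9 - 6 = -15$)
$K{\left(B \right)} = 12 B^{2}$ ($K{\left(B \right)} = - 4 B B \left(-3\right) = - 4 B^{2} \left(-3\right) = 12 B^{2}$)
$n{\left(N,H \right)} = - \frac{N}{15}$ ($n{\left(N,H \right)} = \frac{N}{-15} = N \left(- \frac{1}{15}\right) = - \frac{N}{15}$)
$T{\left(W \right)} = - \frac{2}{15} + W$ ($T{\left(W \right)} = W - \frac{2}{15} = - \frac{2}{15} + W$)
$\frac{T{\left(2 \right)}}{776} = \frac{- \frac{2}{15} + 2}{776} = \frac{28}{15} \cdot \frac{1}{776} = \frac{7}{2910}$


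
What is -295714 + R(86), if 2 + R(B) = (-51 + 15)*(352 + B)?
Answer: -311484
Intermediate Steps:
R(B) = -12674 - 36*B (R(B) = -2 + (-51 + 15)*(352 + B) = -2 - 36*(352 + B) = -2 + (-12672 - 36*B) = -12674 - 36*B)
-295714 + R(86) = -295714 + (-12674 - 36*86) = -295714 + (-12674 - 3096) = -295714 - 15770 = -311484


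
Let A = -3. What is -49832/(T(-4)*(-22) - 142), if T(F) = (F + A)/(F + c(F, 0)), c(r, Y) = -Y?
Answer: 99664/361 ≈ 276.08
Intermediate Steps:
T(F) = (-3 + F)/F (T(F) = (F - 3)/(F - 1*0) = (-3 + F)/(F + 0) = (-3 + F)/F)
-49832/(T(-4)*(-22) - 142) = -49832/(((-3 - 4)/(-4))*(-22) - 142) = -49832/(-1/4*(-7)*(-22) - 142) = -49832/((7/4)*(-22) - 142) = -49832/(-77/2 - 142) = -49832/(-361/2) = -49832*(-2/361) = 99664/361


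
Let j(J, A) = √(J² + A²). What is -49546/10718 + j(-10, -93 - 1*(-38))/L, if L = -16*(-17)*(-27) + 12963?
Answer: -24773/5359 + 25*√5/5619 ≈ -4.6127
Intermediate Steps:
L = 5619 (L = 272*(-27) + 12963 = -7344 + 12963 = 5619)
j(J, A) = √(A² + J²)
-49546/10718 + j(-10, -93 - 1*(-38))/L = -49546/10718 + √((-93 - 1*(-38))² + (-10)²)/5619 = -49546*1/10718 + √((-93 + 38)² + 100)*(1/5619) = -24773/5359 + √((-55)² + 100)*(1/5619) = -24773/5359 + √(3025 + 100)*(1/5619) = -24773/5359 + √3125*(1/5619) = -24773/5359 + (25*√5)*(1/5619) = -24773/5359 + 25*√5/5619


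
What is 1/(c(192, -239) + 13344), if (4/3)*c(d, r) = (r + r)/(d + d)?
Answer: 256/3415825 ≈ 7.4945e-5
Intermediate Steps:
c(d, r) = 3*r/(4*d) (c(d, r) = 3*((r + r)/(d + d))/4 = 3*((2*r)/((2*d)))/4 = 3*((2*r)*(1/(2*d)))/4 = 3*(r/d)/4 = 3*r/(4*d))
1/(c(192, -239) + 13344) = 1/((3/4)*(-239)/192 + 13344) = 1/((3/4)*(-239)*(1/192) + 13344) = 1/(-239/256 + 13344) = 1/(3415825/256) = 256/3415825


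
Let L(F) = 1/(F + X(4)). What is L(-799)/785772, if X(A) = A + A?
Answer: -1/621545652 ≈ -1.6089e-9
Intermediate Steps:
X(A) = 2*A
L(F) = 1/(8 + F) (L(F) = 1/(F + 2*4) = 1/(F + 8) = 1/(8 + F))
L(-799)/785772 = 1/((8 - 799)*785772) = (1/785772)/(-791) = -1/791*1/785772 = -1/621545652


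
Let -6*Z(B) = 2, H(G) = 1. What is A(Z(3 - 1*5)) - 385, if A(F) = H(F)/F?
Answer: -388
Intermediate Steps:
Z(B) = -1/3 (Z(B) = -1/6*2 = -1/3)
A(F) = 1/F
A(Z(3 - 1*5)) - 385 = 1/(-1/3) - 385 = -3 - 385 = -388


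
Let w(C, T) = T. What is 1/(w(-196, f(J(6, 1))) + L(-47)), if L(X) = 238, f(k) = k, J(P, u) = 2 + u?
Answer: 1/241 ≈ 0.0041494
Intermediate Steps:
1/(w(-196, f(J(6, 1))) + L(-47)) = 1/((2 + 1) + 238) = 1/(3 + 238) = 1/241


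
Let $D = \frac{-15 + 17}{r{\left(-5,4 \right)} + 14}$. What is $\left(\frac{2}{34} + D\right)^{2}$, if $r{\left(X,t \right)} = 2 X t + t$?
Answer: $\frac{36}{34969} \approx 0.0010295$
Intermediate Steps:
$r{\left(X,t \right)} = t + 2 X t$ ($r{\left(X,t \right)} = 2 X t + t = t + 2 X t$)
$D = - \frac{1}{11}$ ($D = \frac{-15 + 17}{4 \left(1 + 2 \left(-5\right)\right) + 14} = \frac{2}{4 \left(1 - 10\right) + 14} = \frac{2}{4 \left(-9\right) + 14} = \frac{2}{-36 + 14} = \frac{2}{-22} = 2 \left(- \frac{1}{22}\right) = - \frac{1}{11} \approx -0.090909$)
$\left(\frac{2}{34} + D\right)^{2} = \left(\frac{2}{34} - \frac{1}{11}\right)^{2} = \left(2 \cdot \frac{1}{34} - \frac{1}{11}\right)^{2} = \left(\frac{1}{17} - \frac{1}{11}\right)^{2} = \left(- \frac{6}{187}\right)^{2} = \frac{36}{34969}$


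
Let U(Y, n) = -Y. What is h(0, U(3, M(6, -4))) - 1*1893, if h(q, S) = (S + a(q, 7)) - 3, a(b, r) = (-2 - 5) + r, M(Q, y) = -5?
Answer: -1899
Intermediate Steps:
a(b, r) = -7 + r
h(q, S) = -3 + S (h(q, S) = (S + (-7 + 7)) - 3 = (S + 0) - 3 = S - 3 = -3 + S)
h(0, U(3, M(6, -4))) - 1*1893 = (-3 - 1*3) - 1*1893 = (-3 - 3) - 1893 = -6 - 1893 = -1899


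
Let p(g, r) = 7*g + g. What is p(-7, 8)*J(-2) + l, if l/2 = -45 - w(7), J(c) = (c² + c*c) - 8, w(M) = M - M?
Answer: -90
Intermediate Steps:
w(M) = 0
p(g, r) = 8*g
J(c) = -8 + 2*c² (J(c) = (c² + c²) - 8 = 2*c² - 8 = -8 + 2*c²)
l = -90 (l = 2*(-45 - 1*0) = 2*(-45 + 0) = 2*(-45) = -90)
p(-7, 8)*J(-2) + l = (8*(-7))*(-8 + 2*(-2)²) - 90 = -56*(-8 + 2*4) - 90 = -56*(-8 + 8) - 90 = -56*0 - 90 = 0 - 90 = -90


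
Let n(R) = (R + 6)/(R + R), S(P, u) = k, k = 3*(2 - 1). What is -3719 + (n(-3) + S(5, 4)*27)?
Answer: -7277/2 ≈ -3638.5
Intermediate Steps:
k = 3 (k = 3*1 = 3)
S(P, u) = 3
n(R) = (6 + R)/(2*R) (n(R) = (6 + R)/((2*R)) = (6 + R)*(1/(2*R)) = (6 + R)/(2*R))
-3719 + (n(-3) + S(5, 4)*27) = -3719 + ((1/2)*(6 - 3)/(-3) + 3*27) = -3719 + ((1/2)*(-1/3)*3 + 81) = -3719 + (-1/2 + 81) = -3719 + 161/2 = -7277/2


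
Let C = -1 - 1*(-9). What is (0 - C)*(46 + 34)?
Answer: -640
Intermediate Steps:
C = 8 (C = -1 + 9 = 8)
(0 - C)*(46 + 34) = (0 - 1*8)*(46 + 34) = (0 - 8)*80 = -8*80 = -640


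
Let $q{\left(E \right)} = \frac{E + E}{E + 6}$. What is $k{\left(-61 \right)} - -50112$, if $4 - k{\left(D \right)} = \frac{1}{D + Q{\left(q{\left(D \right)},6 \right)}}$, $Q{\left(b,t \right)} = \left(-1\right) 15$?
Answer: $\frac{3808817}{76} \approx 50116.0$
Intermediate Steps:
$q{\left(E \right)} = \frac{2 E}{6 + E}$
$Q{\left(b,t \right)} = -15$
$k{\left(D \right)} = 4 - \frac{1}{-15 + D}$ ($k{\left(D \right)} = 4 - \frac{1}{D - 15} = 4 - \frac{1}{-15 + D}$)
$k{\left(-61 \right)} - -50112 = \frac{-61 + 4 \left(-61\right)}{-15 - 61} - -50112 = \frac{-61 - 244}{-76} + 50112 = \left(- \frac{1}{76}\right) \left(-305\right) + 50112 = \frac{305}{76} + 50112 = \frac{3808817}{76}$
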